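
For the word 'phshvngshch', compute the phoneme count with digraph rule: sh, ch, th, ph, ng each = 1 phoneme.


Parsing 'phshvngshch' greedily, digraphs first:
  'ph' -> digraph (1 consonant phoneme) (phonemes so far: 1)
  'sh' -> digraph (1 consonant phoneme) (phonemes so far: 2)
  'v' -> consonant phoneme (phonemes so far: 3)
  'ng' -> digraph (1 consonant phoneme) (phonemes so far: 4)
  'sh' -> digraph (1 consonant phoneme) (phonemes so far: 5)
  'ch' -> digraph (1 consonant phoneme) (phonemes so far: 6)
Total phonemes: 6

6


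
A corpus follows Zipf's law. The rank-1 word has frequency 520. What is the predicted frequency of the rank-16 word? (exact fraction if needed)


Zipf's law: freq(rank) = f1 / rank
f1 = 520, rank = 16
freq = 520 / 16
GCD(520, 16) = 8
Simplified: 65/2

65/2


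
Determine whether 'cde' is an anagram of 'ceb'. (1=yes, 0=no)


Sort characters of 'cde': 'cde'
Sort characters of 'ceb': 'bce'
Sorted forms differ -> they are NOT anagrams
Result: 0

0


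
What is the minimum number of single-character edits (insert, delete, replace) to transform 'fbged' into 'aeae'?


Building DP table for s1='fbged' (len 5) and s2='aeae' (len 4):
       a  e  a  e
    0  1  2  3  4
  f 1  1  2  3  4
  b 2  2  2  3  4
  g 3  3  3  3  4
  e 4  4  3  4  3
  d 5  5  4  4  4
Edit distance = dp[5][4] = 4

4


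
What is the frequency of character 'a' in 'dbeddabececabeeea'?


Scanning 'dbeddabececabeeea' for 'a':
  Position 5: 'a' -> MATCH (count: 1)
  Position 11: 'a' -> MATCH (count: 2)
  Position 16: 'a' -> MATCH (count: 3)
Total occurrences of 'a': 3

3


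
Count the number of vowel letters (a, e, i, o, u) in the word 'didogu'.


Scanning each character of 'didogu':
  Position 1: 'd' -> consonant (running count: 0)
  Position 2: 'i' -> vowel (running count: 1)
  Position 3: 'd' -> consonant (running count: 1)
  Position 4: 'o' -> vowel (running count: 2)
  Position 5: 'g' -> consonant (running count: 2)
  Position 6: 'u' -> vowel (running count: 3)
Total vowels: 3

3


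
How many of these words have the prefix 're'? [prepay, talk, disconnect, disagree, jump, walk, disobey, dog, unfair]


Checking each word for prefix 're':
  'prepay' -> no (count: 0)
  'talk' -> no (count: 0)
  'disconnect' -> no (count: 0)
  'disagree' -> no (count: 0)
  'jump' -> no (count: 0)
  'walk' -> no (count: 0)
  'disobey' -> no (count: 0)
  'dog' -> no (count: 0)
  'unfair' -> no (count: 0)
Total with prefix 're': 0

0


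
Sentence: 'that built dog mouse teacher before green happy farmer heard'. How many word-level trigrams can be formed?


Word trigrams from [10] words:
  Trigram 1: (that built dog)
  Trigram 2: (built dog mouse)
  Trigram 3: (dog mouse teacher)
  Trigram 4: (mouse teacher before)
  Trigram 5: (teacher before green)
  Trigram 6: (before green happy)
  Trigram 7: (green happy farmer)
  Trigram 8: (happy farmer heard)
Total word trigrams: 10 - 2 = 8

8


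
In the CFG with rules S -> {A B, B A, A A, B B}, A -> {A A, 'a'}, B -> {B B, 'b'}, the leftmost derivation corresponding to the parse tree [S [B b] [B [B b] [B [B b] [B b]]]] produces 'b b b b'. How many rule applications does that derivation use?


Every bracketed nonterminal node [X ...] in the tree is produced by exactly one rule application.
Reading the tree off as a leftmost derivation:
  Step 1: S  =>  B B   (applied S -> B B)
  Step 2: B B  =>  b B   (applied B -> b)
  Step 3: b B  =>  b B B   (applied B -> B B)
  Step 4: b B B  =>  b b B   (applied B -> b)
  Step 5: b b B  =>  b b B B   (applied B -> B B)
  Step 6: b b B B  =>  b b b B   (applied B -> b)
  Step 7: b b b B  =>  b b b b   (applied B -> b)
Final yield: b b b b
Total rewrite steps: 7

7


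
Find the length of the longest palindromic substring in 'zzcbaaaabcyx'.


Scanning 'zzcbaaaabcyx' for palindromic substrings.
Substring at positions 2-9: 'cbaaaabc'.
Check: reverse('cbaaaabc') = 'cbaaaabc' -> palindrome confirmed.
Neighbouring characters ('z' / 'y') break symmetry, so it cannot extend further.
No longer palindromic substring exists; longest length = 8

8


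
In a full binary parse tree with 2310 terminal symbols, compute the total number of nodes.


Leaf nodes (terminals): 2310
Internal nodes = n - 1 = 2310 - 1 = 2309
Total = leaves + internal = 2310 + 2309 = 4619

4619


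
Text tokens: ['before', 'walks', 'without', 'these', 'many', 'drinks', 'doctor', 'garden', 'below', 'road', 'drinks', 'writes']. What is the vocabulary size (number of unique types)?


Listing all tokens and tracking unique types:
  Token 1: 'before' -> NEW (unique so far: 1)
  Token 2: 'walks' -> NEW (unique so far: 2)
  Token 3: 'without' -> NEW (unique so far: 3)
  Token 4: 'these' -> NEW (unique so far: 4)
  Token 5: 'many' -> NEW (unique so far: 5)
  Token 6: 'drinks' -> NEW (unique so far: 6)
  Token 7: 'doctor' -> NEW (unique so far: 7)
  Token 8: 'garden' -> NEW (unique so far: 8)
  Token 9: 'below' -> NEW (unique so far: 9)
  Token 10: 'road' -> NEW (unique so far: 10)
  Token 11: 'drinks' -> duplicate (unique so far: 10)
  Token 12: 'writes' -> NEW (unique so far: 11)
Unique types: ('before', 'below', 'doctor', 'drinks', 'garden', 'many', 'road', 'these', 'walks', 'without', 'writes')
Vocabulary size: 11

11


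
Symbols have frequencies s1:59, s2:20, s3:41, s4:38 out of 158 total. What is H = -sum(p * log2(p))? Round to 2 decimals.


Computing entropy H = -sum(p_i * log2(p_i)):
  s1: p = 59/158 = 0.3734, -p*log2(p) = 0.5307
  s2: p = 20/158 = 0.1266, -p*log2(p) = 0.3774
  s3: p = 41/158 = 0.2595, -p*log2(p) = 0.5050
  s4: p = 38/158 = 0.2405, -p*log2(p) = 0.4944
H = sum of terms = 1.9075
Rounded to 2 decimals: 1.91

1.91


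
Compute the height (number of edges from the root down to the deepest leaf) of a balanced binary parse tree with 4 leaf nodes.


In a balanced binary tree with n leaves the deepest leaf is ceil(log2(n)) edges below the root.
log2(4) = 2.0000
ceil(2.0000) = 2
height (edges) = 2

2


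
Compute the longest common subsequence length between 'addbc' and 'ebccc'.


DP table for LCS of 'addbc' and 'ebccc':
       e  b  c  c  c
    0  0  0  0  0  0
  a 0  0  0  0  0  0
  d 0  0  0  0  0  0
  d 0  0  0  0  0  0
  b 0  0  1  1  1  1
  c 0  0  1  2  2  2
LCS: 'bc'
LCS length = 2

2


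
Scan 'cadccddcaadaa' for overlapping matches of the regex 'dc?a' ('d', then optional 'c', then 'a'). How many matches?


Pattern: dc?a means 'd', then optional 'c', then 'a'.
Scanning 'cadccddcaadaa' position-by-position:
  Pos 0: window 'cad' -> no
  Pos 1: window 'adc' -> no
  Pos 2: window 'dcc' -> no
  Pos 3: window 'ccd' -> no
  Pos 4: window 'cdd' -> no
  Pos 5: window 'ddc' -> no
  Pos 6: window 'dca' -> MATCH
  Pos 7: window 'caa' -> no
  Pos 8: window 'aad' -> no
  Pos 9: window 'ada' -> no
  Pos 10: window 'daa' -> MATCH
  Pos 11: window 'aa' -> no
  Pos 12: window 'a' -> no
Total matches: 2

2


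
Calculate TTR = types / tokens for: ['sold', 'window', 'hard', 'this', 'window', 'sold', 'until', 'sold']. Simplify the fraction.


Tokens: 8
Unique types: ('hard', 'sold', 'this', 'until', 'window') = 5
TTR = 5/8
Already in lowest terms.

5/8


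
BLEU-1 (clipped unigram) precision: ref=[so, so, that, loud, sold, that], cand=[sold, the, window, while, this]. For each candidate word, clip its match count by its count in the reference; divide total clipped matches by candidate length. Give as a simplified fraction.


Reference word counts: {'loud': 1, 'so': 2, 'sold': 1, 'that': 2}
Checking each candidate word (with clipping):
  'sold' -> in reference (ref count 1, used 1/1) -> match (matches: 1)
  'the' -> not in reference -> no match (matches: 1)
  'window' -> not in reference -> no match (matches: 1)
  'while' -> not in reference -> no match (matches: 1)
  'this' -> not in reference -> no match (matches: 1)
Clipped matches: 1, Candidate length: 5
Precision = 1/5

1/5


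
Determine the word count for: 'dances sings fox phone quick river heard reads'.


Counting words by splitting on spaces:
  Word 1: 'dances'
  Word 2: 'sings'
  Word 3: 'fox'
  Word 4: 'phone'
  Word 5: 'quick'
  Word 6: 'river'
  Word 7: 'heard'
  Word 8: 'reads'
Total words: 8

8


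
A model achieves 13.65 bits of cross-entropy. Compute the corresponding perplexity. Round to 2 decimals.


Perplexity formula: PP = 2^H
H = 13.65
PP = 2^13.65
Decompose: 2^13.65 = 2^13 * 2^0.65
2^13 = 8192, 2^0.65 ~ 1.5691682
PP ~ 8192 * 1.5691682 = 12854.6258944
Rounded to 2 decimals: 12854.63

12854.63


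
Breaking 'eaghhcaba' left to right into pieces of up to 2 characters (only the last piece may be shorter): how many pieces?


'eaghhcaba' has 9 characters.
Chunking with max size 2:
  Chunk 1: 'ea' (positions 0-1)
  Chunk 2: 'gh' (positions 2-3)
  Chunk 3: 'hc' (positions 4-5)
  Chunk 4: 'ab' (positions 6-7)
  Chunk 5: 'a' (positions 8-8)
Total chunks: ceil(9 / 2) = 5

5


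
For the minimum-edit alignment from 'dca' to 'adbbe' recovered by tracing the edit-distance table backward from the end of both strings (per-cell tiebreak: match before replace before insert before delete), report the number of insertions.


Edit distance = 4. Backtracking from cell (3, 5) with preference match > replace > insert > delete,
then listing the resulting alignment 'dca' -> 'adbbe' left to right:
  Step 1: insert 'a' [insertion #1]
  Step 2: keep 'd'
  Step 3: insert 'b' [insertion #2]
  Step 4: replace c->b
  Step 5: replace a->e
Total insertions: 2

2


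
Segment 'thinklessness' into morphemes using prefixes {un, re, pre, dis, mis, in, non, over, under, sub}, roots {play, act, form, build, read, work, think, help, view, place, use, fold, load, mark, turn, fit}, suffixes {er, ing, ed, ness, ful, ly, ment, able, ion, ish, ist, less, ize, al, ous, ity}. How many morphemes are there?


Segmenting 'thinklessness' against the inventory:
  'think' -> root (morpheme 1)
  'less' -> suffix (morpheme 2)
  'ness' -> suffix (morpheme 3)
Total morphemes: 3

3


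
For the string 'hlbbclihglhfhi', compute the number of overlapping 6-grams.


String 'hlbbclihglhfhi' has length L = 14.
Number of overlapping n-grams = L - n + 1
Substituting: 14 - 6 + 1 = 9

9


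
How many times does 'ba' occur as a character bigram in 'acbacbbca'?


Scanning 'acbacbbca' for bigram 'ba':
  Position 0: 'ac' -> no
  Position 1: 'cb' -> no
  Position 2: 'ba' -> MATCH
  Position 3: 'ac' -> no
  Position 4: 'cb' -> no
  Position 5: 'bb' -> no
  Position 6: 'bc' -> no
  Position 7: 'ca' -> no
Total matches: 1

1


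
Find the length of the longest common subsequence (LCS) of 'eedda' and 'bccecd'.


DP table for LCS of 'eedda' and 'bccecd':
       b  c  c  e  c  d
    0  0  0  0  0  0  0
  e 0  0  0  0  1  1  1
  e 0  0  0  0  1  1  1
  d 0  0  0  0  1  1  2
  d 0  0  0  0  1  1  2
  a 0  0  0  0  1  1  2
LCS: 'ed'
LCS length = 2

2


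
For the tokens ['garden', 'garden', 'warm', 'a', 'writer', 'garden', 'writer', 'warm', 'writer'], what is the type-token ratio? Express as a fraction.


Tokens: 9
Unique types: ('a', 'garden', 'warm', 'writer') = 4
TTR = 4/9
Already in lowest terms.

4/9


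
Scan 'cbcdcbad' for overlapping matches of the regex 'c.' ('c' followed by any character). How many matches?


Pattern: c. means 'c' followed by any character.
Scanning 'cbcdcbad' position-by-position:
  Pos 0: window 'cb' -> MATCH
  Pos 1: window 'bc' -> no
  Pos 2: window 'cd' -> MATCH
  Pos 3: window 'dc' -> no
  Pos 4: window 'cb' -> MATCH
  Pos 5: window 'ba' -> no
  Pos 6: window 'ad' -> no
  Pos 7: window 'd' -> no
Total matches: 3

3


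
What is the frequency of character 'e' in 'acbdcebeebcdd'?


Scanning 'acbdcebeebcdd' for 'e':
  Position 5: 'e' -> MATCH (count: 1)
  Position 7: 'e' -> MATCH (count: 2)
  Position 8: 'e' -> MATCH (count: 3)
Total occurrences of 'e': 3

3


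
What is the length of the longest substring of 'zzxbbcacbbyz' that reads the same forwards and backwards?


Scanning 'zzxbbcacbbyz' for palindromic substrings.
Substring at positions 3-9: 'bbcacbb'.
Check: reverse('bbcacbb') = 'bbcacbb' -> palindrome confirmed.
Neighbouring characters ('x' / 'y') break symmetry, so it cannot extend further.
No longer palindromic substring exists; longest length = 7

7


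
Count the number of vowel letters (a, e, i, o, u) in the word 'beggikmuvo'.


Scanning each character of 'beggikmuvo':
  Position 1: 'b' -> consonant (running count: 0)
  Position 2: 'e' -> vowel (running count: 1)
  Position 3: 'g' -> consonant (running count: 1)
  Position 4: 'g' -> consonant (running count: 1)
  Position 5: 'i' -> vowel (running count: 2)
  Position 6: 'k' -> consonant (running count: 2)
  Position 7: 'm' -> consonant (running count: 2)
  Position 8: 'u' -> vowel (running count: 3)
  Position 9: 'v' -> consonant (running count: 3)
  Position 10: 'o' -> vowel (running count: 4)
Total vowels: 4

4


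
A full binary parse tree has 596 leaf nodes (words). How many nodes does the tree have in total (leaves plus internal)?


Leaf nodes (terminals): 596
Internal nodes = n - 1 = 596 - 1 = 595
Total = leaves + internal = 596 + 595 = 1191

1191


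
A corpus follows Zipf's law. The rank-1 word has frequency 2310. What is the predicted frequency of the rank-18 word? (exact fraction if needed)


Zipf's law: freq(rank) = f1 / rank
f1 = 2310, rank = 18
freq = 2310 / 18
GCD(2310, 18) = 6
Simplified: 385/3

385/3


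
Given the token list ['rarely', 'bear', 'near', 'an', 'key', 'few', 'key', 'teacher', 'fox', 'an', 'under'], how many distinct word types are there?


Listing all tokens and tracking unique types:
  Token 1: 'rarely' -> NEW (unique so far: 1)
  Token 2: 'bear' -> NEW (unique so far: 2)
  Token 3: 'near' -> NEW (unique so far: 3)
  Token 4: 'an' -> NEW (unique so far: 4)
  Token 5: 'key' -> NEW (unique so far: 5)
  Token 6: 'few' -> NEW (unique so far: 6)
  Token 7: 'key' -> duplicate (unique so far: 6)
  Token 8: 'teacher' -> NEW (unique so far: 7)
  Token 9: 'fox' -> NEW (unique so far: 8)
  Token 10: 'an' -> duplicate (unique so far: 8)
  Token 11: 'under' -> NEW (unique so far: 9)
Unique types: ('an', 'bear', 'few', 'fox', 'key', 'near', 'rarely', 'teacher', 'under')
Vocabulary size: 9

9


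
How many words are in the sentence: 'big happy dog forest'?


Counting words by splitting on spaces:
  Word 1: 'big'
  Word 2: 'happy'
  Word 3: 'dog'
  Word 4: 'forest'
Total words: 4

4


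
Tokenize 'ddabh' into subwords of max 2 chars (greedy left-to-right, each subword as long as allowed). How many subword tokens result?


'ddabh' has 5 characters.
Chunking with max size 2:
  Chunk 1: 'dd' (positions 0-1)
  Chunk 2: 'ab' (positions 2-3)
  Chunk 3: 'h' (positions 4-4)
Total chunks: ceil(5 / 2) = 3

3


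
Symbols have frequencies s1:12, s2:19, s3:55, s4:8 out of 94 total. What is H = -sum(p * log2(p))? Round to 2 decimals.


Computing entropy H = -sum(p_i * log2(p_i)):
  s1: p = 12/94 = 0.1277, -p*log2(p) = 0.3791
  s2: p = 19/94 = 0.2021, -p*log2(p) = 0.4662
  s3: p = 55/94 = 0.5851, -p*log2(p) = 0.4524
  s4: p = 8/94 = 0.0851, -p*log2(p) = 0.3025
H = sum of terms = 1.6002
Rounded to 2 decimals: 1.60

1.60


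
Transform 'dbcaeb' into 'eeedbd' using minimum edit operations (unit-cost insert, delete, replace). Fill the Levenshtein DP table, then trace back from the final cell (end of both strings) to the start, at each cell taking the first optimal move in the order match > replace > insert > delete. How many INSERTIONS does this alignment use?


Edit distance = 6. Backtracking from cell (6, 6) with preference match > replace > insert > delete,
then listing the resulting alignment 'dbcaeb' -> 'eeedbd' left to right:
  Step 1: replace d->e
  Step 2: replace b->e
  Step 3: replace c->e
  Step 4: replace a->d
  Step 5: replace e->b
  Step 6: replace b->d
Total insertions: 0

0


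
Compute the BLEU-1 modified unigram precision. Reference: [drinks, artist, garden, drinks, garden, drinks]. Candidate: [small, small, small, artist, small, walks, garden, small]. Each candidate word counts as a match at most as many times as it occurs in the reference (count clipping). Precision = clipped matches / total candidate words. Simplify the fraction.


Reference word counts: {'artist': 1, 'drinks': 3, 'garden': 2}
Checking each candidate word (with clipping):
  'small' -> not in reference -> no match (matches: 0)
  'small' -> not in reference -> no match (matches: 0)
  'small' -> not in reference -> no match (matches: 0)
  'artist' -> in reference (ref count 1, used 1/1) -> match (matches: 1)
  'small' -> not in reference -> no match (matches: 1)
  'walks' -> not in reference -> no match (matches: 1)
  'garden' -> in reference (ref count 2, used 1/2) -> match (matches: 2)
  'small' -> not in reference -> no match (matches: 2)
Clipped matches: 2, Candidate length: 8
Precision = 2/8 = 1/4

1/4


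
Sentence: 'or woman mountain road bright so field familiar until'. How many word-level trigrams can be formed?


Word trigrams from [9] words:
  Trigram 1: (or woman mountain)
  Trigram 2: (woman mountain road)
  Trigram 3: (mountain road bright)
  Trigram 4: (road bright so)
  Trigram 5: (bright so field)
  Trigram 6: (so field familiar)
  Trigram 7: (field familiar until)
Total word trigrams: 9 - 2 = 7

7


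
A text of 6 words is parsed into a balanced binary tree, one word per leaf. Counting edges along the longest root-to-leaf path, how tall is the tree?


In a balanced binary tree with n leaves the deepest leaf is ceil(log2(n)) edges below the root.
log2(6) = 2.5850
ceil(2.5850) = 3
height (edges) = 3

3


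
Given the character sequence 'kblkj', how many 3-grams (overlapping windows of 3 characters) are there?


String 'kblkj' has length L = 5.
Number of overlapping n-grams = L - n + 1
Substituting: 5 - 3 + 1 = 3

3


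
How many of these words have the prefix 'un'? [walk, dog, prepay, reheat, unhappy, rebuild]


Checking each word for prefix 'un':
  'walk' -> no (count: 0)
  'dog' -> no (count: 0)
  'prepay' -> no (count: 0)
  'reheat' -> no (count: 0)
  'unhappy' -> YES, starts with 'un' (count: 1)
  'rebuild' -> no (count: 1)
Total with prefix 'un': 1

1


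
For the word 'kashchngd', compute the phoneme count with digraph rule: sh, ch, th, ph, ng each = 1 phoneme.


Parsing 'kashchngd' greedily, digraphs first:
  'k' -> consonant phoneme (phonemes so far: 1)
  'a' -> vowel phoneme (phonemes so far: 2)
  'sh' -> digraph (1 consonant phoneme) (phonemes so far: 3)
  'ch' -> digraph (1 consonant phoneme) (phonemes so far: 4)
  'ng' -> digraph (1 consonant phoneme) (phonemes so far: 5)
  'd' -> consonant phoneme (phonemes so far: 6)
Total phonemes: 6

6


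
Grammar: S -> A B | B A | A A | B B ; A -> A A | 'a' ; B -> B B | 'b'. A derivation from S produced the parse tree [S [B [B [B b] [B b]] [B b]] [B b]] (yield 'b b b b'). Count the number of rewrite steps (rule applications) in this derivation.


Every bracketed nonterminal node [X ...] in the tree is produced by exactly one rule application.
Reading the tree off as a leftmost derivation:
  Step 1: S  =>  B B   (applied S -> B B)
  Step 2: B B  =>  B B B   (applied B -> B B)
  Step 3: B B B  =>  B B B B   (applied B -> B B)
  Step 4: B B B B  =>  b B B B   (applied B -> b)
  Step 5: b B B B  =>  b b B B   (applied B -> b)
  Step 6: b b B B  =>  b b b B   (applied B -> b)
  Step 7: b b b B  =>  b b b b   (applied B -> b)
Final yield: b b b b
Total rewrite steps: 7

7


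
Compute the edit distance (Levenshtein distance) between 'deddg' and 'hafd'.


Building DP table for s1='deddg' (len 5) and s2='hafd' (len 4):
       h  a  f  d
    0  1  2  3  4
  d 1  1  2  3  3
  e 2  2  2  3  4
  d 3  3  3  3  3
  d 4  4  4  4  3
  g 5  5  5  5  4
Edit distance = dp[5][4] = 4

4


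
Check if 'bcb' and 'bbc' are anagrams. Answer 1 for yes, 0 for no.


Sort characters of 'bcb': 'bbc'
Sort characters of 'bbc': 'bbc'
Sorted forms match -> they ARE anagrams
Result: 1

1


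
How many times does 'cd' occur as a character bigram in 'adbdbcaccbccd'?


Scanning 'adbdbcaccbccd' for bigram 'cd':
  Position 0: 'ad' -> no
  Position 1: 'db' -> no
  Position 2: 'bd' -> no
  Position 3: 'db' -> no
  Position 4: 'bc' -> no
  Position 5: 'ca' -> no
  Position 6: 'ac' -> no
  Position 7: 'cc' -> no
  Position 8: 'cb' -> no
  Position 9: 'bc' -> no
  Position 10: 'cc' -> no
  Position 11: 'cd' -> MATCH
Total matches: 1

1


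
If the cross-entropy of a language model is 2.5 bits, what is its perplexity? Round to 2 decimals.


Perplexity formula: PP = 2^H
H = 2.5
PP = 2^2.5
Decompose: 2^2.5 = 2^2 * 2^0.5 = 2^2 * sqrt(2)
2^2 = 4, sqrt(2) ~ 1.4142136
PP ~ 4 * 1.4142136 = 5.6568544
Rounded to 2 decimals: 5.66

5.66


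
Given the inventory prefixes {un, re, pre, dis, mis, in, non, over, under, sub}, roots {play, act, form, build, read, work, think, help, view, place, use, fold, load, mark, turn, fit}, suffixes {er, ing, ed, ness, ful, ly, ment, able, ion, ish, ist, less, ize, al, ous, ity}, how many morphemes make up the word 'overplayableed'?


Segmenting 'overplayableed' against the inventory:
  'over' -> prefix (morpheme 1)
  'play' -> root (morpheme 2)
  'able' -> suffix (morpheme 3)
  'ed' -> suffix (morpheme 4)
Total morphemes: 4

4


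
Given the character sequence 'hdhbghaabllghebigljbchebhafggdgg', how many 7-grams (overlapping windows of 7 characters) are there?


String 'hdhbghaabllghebigljbchebhafggdgg' has length L = 32.
Number of overlapping n-grams = L - n + 1
Substituting: 32 - 7 + 1 = 26

26


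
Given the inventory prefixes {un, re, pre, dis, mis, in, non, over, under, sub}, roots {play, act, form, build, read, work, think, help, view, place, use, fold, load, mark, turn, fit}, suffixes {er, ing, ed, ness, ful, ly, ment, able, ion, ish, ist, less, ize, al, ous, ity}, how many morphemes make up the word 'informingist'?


Segmenting 'informingist' against the inventory:
  'in' -> prefix (morpheme 1)
  'form' -> root (morpheme 2)
  'ing' -> suffix (morpheme 3)
  'ist' -> suffix (morpheme 4)
Total morphemes: 4

4


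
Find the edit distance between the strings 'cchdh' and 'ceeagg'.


Building DP table for s1='cchdh' (len 5) and s2='ceeagg' (len 6):
       c  e  e  a  g  g
    0  1  2  3  4  5  6
  c 1  0  1  2  3  4  5
  c 2  1  1  2  3  4  5
  h 3  2  2  2  3  4  5
  d 4  3  3  3  3  4  5
  h 5  4  4  4  4  4  5
Edit distance = dp[5][6] = 5

5


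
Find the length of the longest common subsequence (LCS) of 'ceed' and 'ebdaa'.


DP table for LCS of 'ceed' and 'ebdaa':
       e  b  d  a  a
    0  0  0  0  0  0
  c 0  0  0  0  0  0
  e 0  1  1  1  1  1
  e 0  1  1  1  1  1
  d 0  1  1  2  2  2
LCS: 'ed'
LCS length = 2

2


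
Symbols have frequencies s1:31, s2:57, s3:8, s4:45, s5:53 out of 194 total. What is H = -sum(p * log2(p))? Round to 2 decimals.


Computing entropy H = -sum(p_i * log2(p_i)):
  s1: p = 31/194 = 0.1598, -p*log2(p) = 0.4228
  s2: p = 57/194 = 0.2938, -p*log2(p) = 0.5192
  s3: p = 8/194 = 0.0412, -p*log2(p) = 0.1897
  s4: p = 45/194 = 0.2320, -p*log2(p) = 0.4890
  s5: p = 53/194 = 0.2732, -p*log2(p) = 0.5114
H = sum of terms = 2.1321
Rounded to 2 decimals: 2.13

2.13


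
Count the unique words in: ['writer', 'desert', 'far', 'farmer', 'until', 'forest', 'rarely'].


Listing all tokens and tracking unique types:
  Token 1: 'writer' -> NEW (unique so far: 1)
  Token 2: 'desert' -> NEW (unique so far: 2)
  Token 3: 'far' -> NEW (unique so far: 3)
  Token 4: 'farmer' -> NEW (unique so far: 4)
  Token 5: 'until' -> NEW (unique so far: 5)
  Token 6: 'forest' -> NEW (unique so far: 6)
  Token 7: 'rarely' -> NEW (unique so far: 7)
Unique types: ('desert', 'far', 'farmer', 'forest', 'rarely', 'until', 'writer')
Vocabulary size: 7

7


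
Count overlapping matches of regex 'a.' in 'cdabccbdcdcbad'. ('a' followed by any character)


Pattern: a. means 'a' followed by any character.
Scanning 'cdabccbdcdcbad' position-by-position:
  Pos 0: window 'cd' -> no
  Pos 1: window 'da' -> no
  Pos 2: window 'ab' -> MATCH
  Pos 3: window 'bc' -> no
  Pos 4: window 'cc' -> no
  Pos 5: window 'cb' -> no
  Pos 6: window 'bd' -> no
  Pos 7: window 'dc' -> no
  Pos 8: window 'cd' -> no
  Pos 9: window 'dc' -> no
  Pos 10: window 'cb' -> no
  Pos 11: window 'ba' -> no
  Pos 12: window 'ad' -> MATCH
  Pos 13: window 'd' -> no
Total matches: 2

2


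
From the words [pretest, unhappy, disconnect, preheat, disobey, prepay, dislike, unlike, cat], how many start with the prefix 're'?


Checking each word for prefix 're':
  'pretest' -> no (count: 0)
  'unhappy' -> no (count: 0)
  'disconnect' -> no (count: 0)
  'preheat' -> no (count: 0)
  'disobey' -> no (count: 0)
  'prepay' -> no (count: 0)
  'dislike' -> no (count: 0)
  'unlike' -> no (count: 0)
  'cat' -> no (count: 0)
Total with prefix 're': 0

0


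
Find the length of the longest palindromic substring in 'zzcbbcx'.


Scanning 'zzcbbcx' for palindromic substrings.
Substring at positions 2-5: 'cbbc'.
Check: reverse('cbbc') = 'cbbc' -> palindrome confirmed.
Neighbouring characters ('z' / 'x') break symmetry, so it cannot extend further.
No longer palindromic substring exists; longest length = 4

4


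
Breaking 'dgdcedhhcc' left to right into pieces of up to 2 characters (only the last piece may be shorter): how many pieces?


'dgdcedhhcc' has 10 characters.
Chunking with max size 2:
  Chunk 1: 'dg' (positions 0-1)
  Chunk 2: 'dc' (positions 2-3)
  Chunk 3: 'ed' (positions 4-5)
  Chunk 4: 'hh' (positions 6-7)
  Chunk 5: 'cc' (positions 8-9)
Total chunks: ceil(10 / 2) = 5

5


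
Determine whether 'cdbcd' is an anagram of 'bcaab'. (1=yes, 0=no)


Sort characters of 'cdbcd': 'bccdd'
Sort characters of 'bcaab': 'aabbc'
Sorted forms differ -> they are NOT anagrams
Result: 0

0


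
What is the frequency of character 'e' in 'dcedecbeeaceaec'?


Scanning 'dcedecbeeaceaec' for 'e':
  Position 2: 'e' -> MATCH (count: 1)
  Position 4: 'e' -> MATCH (count: 2)
  Position 7: 'e' -> MATCH (count: 3)
  Position 8: 'e' -> MATCH (count: 4)
  Position 11: 'e' -> MATCH (count: 5)
  Position 13: 'e' -> MATCH (count: 6)
Total occurrences of 'e': 6

6


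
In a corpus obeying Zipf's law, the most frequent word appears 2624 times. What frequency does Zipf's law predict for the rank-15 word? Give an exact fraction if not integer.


Zipf's law: freq(rank) = f1 / rank
f1 = 2624, rank = 15
freq = 2624 / 15
GCD(2624, 15) = 1
Simplified: 2624/15

2624/15


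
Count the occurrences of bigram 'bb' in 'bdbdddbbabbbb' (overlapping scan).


Scanning 'bdbdddbbabbbb' for bigram 'bb':
  Position 0: 'bd' -> no
  Position 1: 'db' -> no
  Position 2: 'bd' -> no
  Position 3: 'dd' -> no
  Position 4: 'dd' -> no
  Position 5: 'db' -> no
  Position 6: 'bb' -> MATCH
  Position 7: 'ba' -> no
  Position 8: 'ab' -> no
  Position 9: 'bb' -> MATCH
  Position 10: 'bb' -> MATCH
  Position 11: 'bb' -> MATCH
Total matches: 4

4


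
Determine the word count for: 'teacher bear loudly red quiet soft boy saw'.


Counting words by splitting on spaces:
  Word 1: 'teacher'
  Word 2: 'bear'
  Word 3: 'loudly'
  Word 4: 'red'
  Word 5: 'quiet'
  Word 6: 'soft'
  Word 7: 'boy'
  Word 8: 'saw'
Total words: 8

8


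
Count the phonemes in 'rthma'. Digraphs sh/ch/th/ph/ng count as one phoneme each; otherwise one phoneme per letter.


Parsing 'rthma' greedily, digraphs first:
  'r' -> consonant phoneme (phonemes so far: 1)
  'th' -> digraph (1 consonant phoneme) (phonemes so far: 2)
  'm' -> consonant phoneme (phonemes so far: 3)
  'a' -> vowel phoneme (phonemes so far: 4)
Total phonemes: 4

4


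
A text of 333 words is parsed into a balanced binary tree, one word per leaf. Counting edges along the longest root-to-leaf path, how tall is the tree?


In a balanced binary tree with n leaves the deepest leaf is ceil(log2(n)) edges below the root.
log2(333) = 8.3794
ceil(8.3794) = 9
height (edges) = 9

9


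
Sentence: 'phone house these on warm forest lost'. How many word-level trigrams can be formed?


Word trigrams from [7] words:
  Trigram 1: (phone house these)
  Trigram 2: (house these on)
  Trigram 3: (these on warm)
  Trigram 4: (on warm forest)
  Trigram 5: (warm forest lost)
Total word trigrams: 7 - 2 = 5

5


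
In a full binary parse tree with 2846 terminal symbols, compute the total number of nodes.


Leaf nodes (terminals): 2846
Internal nodes = n - 1 = 2846 - 1 = 2845
Total = leaves + internal = 2846 + 2845 = 5691

5691


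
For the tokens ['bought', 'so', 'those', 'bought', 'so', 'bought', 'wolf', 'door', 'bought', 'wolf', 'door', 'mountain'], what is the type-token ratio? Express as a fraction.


Tokens: 12
Unique types: ('bought', 'door', 'mountain', 'so', 'those', 'wolf') = 6
TTR = 6/12
Simplify: divide both by 6 -> 1/2
TTR = 1/2

1/2


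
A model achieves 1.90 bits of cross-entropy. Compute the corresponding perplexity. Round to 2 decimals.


Perplexity formula: PP = 2^H
H = 1.90
PP = 2^1.90
Decompose: 2^1.90 = 2^1 * 2^0.90
2^1 = 2, 2^0.90 ~ 1.8660660
PP ~ 2 * 1.8660660 = 3.7321320
Rounded to 2 decimals: 3.73

3.73


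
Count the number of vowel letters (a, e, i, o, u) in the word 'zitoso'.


Scanning each character of 'zitoso':
  Position 1: 'z' -> consonant (running count: 0)
  Position 2: 'i' -> vowel (running count: 1)
  Position 3: 't' -> consonant (running count: 1)
  Position 4: 'o' -> vowel (running count: 2)
  Position 5: 's' -> consonant (running count: 2)
  Position 6: 'o' -> vowel (running count: 3)
Total vowels: 3

3


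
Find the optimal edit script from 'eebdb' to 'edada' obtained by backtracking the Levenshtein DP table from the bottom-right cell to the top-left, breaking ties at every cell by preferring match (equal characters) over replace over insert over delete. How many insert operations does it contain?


Edit distance = 3. Backtracking from cell (5, 5) with preference match > replace > insert > delete,
then listing the resulting alignment 'eebdb' -> 'edada' left to right:
  Step 1: keep 'e'
  Step 2: replace e->d
  Step 3: replace b->a
  Step 4: keep 'd'
  Step 5: replace b->a
Total insertions: 0

0


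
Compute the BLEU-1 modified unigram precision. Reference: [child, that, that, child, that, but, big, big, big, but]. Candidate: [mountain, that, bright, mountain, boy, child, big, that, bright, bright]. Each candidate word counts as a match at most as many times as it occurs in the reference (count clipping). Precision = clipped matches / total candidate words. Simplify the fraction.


Reference word counts: {'big': 3, 'but': 2, 'child': 2, 'that': 3}
Checking each candidate word (with clipping):
  'mountain' -> not in reference -> no match (matches: 0)
  'that' -> in reference (ref count 3, used 1/3) -> match (matches: 1)
  'bright' -> not in reference -> no match (matches: 1)
  'mountain' -> not in reference -> no match (matches: 1)
  'boy' -> not in reference -> no match (matches: 1)
  'child' -> in reference (ref count 2, used 1/2) -> match (matches: 2)
  'big' -> in reference (ref count 3, used 1/3) -> match (matches: 3)
  'that' -> in reference (ref count 3, used 2/3) -> match (matches: 4)
  'bright' -> not in reference -> no match (matches: 4)
  'bright' -> not in reference -> no match (matches: 4)
Clipped matches: 4, Candidate length: 10
Precision = 4/10 = 2/5

2/5


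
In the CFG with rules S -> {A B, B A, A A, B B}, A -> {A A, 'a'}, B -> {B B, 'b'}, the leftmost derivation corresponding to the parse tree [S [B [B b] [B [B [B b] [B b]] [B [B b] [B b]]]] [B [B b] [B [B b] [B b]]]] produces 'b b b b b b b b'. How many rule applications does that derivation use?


Every bracketed nonterminal node [X ...] in the tree is produced by exactly one rule application.
Reading the tree off as a leftmost derivation:
  Step 1: S  =>  B B   (applied S -> B B)
  Step 2: B B  =>  B B B   (applied B -> B B)
  Step 3: B B B  =>  b B B   (applied B -> b)
  Step 4: b B B  =>  b B B B   (applied B -> B B)
  Step 5: b B B B  =>  b B B B B   (applied B -> B B)
  Step 6: b B B B B  =>  b b B B B   (applied B -> b)
  Step 7: b b B B B  =>  b b b B B   (applied B -> b)
  Step 8: b b b B B  =>  b b b B B B   (applied B -> B B)
  Step 9: b b b B B B  =>  b b b b B B   (applied B -> b)
  Step 10: b b b b B B  =>  b b b b b B   (applied B -> b)
  Step 11: b b b b b B  =>  b b b b b B B   (applied B -> B B)
  Step 12: b b b b b B B  =>  b b b b b b B   (applied B -> b)
  Step 13: b b b b b b B  =>  b b b b b b B B   (applied B -> B B)
  Step 14: b b b b b b B B  =>  b b b b b b b B   (applied B -> b)
  Step 15: b b b b b b b B  =>  b b b b b b b b   (applied B -> b)
Final yield: b b b b b b b b
Total rewrite steps: 15

15


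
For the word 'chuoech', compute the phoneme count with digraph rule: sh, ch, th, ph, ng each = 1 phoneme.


Parsing 'chuoech' greedily, digraphs first:
  'ch' -> digraph (1 consonant phoneme) (phonemes so far: 1)
  'u' -> vowel phoneme (phonemes so far: 2)
  'o' -> vowel phoneme (phonemes so far: 3)
  'e' -> vowel phoneme (phonemes so far: 4)
  'ch' -> digraph (1 consonant phoneme) (phonemes so far: 5)
Total phonemes: 5

5


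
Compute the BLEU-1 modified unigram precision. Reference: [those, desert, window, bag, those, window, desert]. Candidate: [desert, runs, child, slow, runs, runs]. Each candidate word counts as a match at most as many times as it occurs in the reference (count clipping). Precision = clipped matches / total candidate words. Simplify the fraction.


Reference word counts: {'bag': 1, 'desert': 2, 'those': 2, 'window': 2}
Checking each candidate word (with clipping):
  'desert' -> in reference (ref count 2, used 1/2) -> match (matches: 1)
  'runs' -> not in reference -> no match (matches: 1)
  'child' -> not in reference -> no match (matches: 1)
  'slow' -> not in reference -> no match (matches: 1)
  'runs' -> not in reference -> no match (matches: 1)
  'runs' -> not in reference -> no match (matches: 1)
Clipped matches: 1, Candidate length: 6
Precision = 1/6

1/6


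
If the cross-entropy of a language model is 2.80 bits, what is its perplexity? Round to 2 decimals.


Perplexity formula: PP = 2^H
H = 2.80
PP = 2^2.80
Decompose: 2^2.80 = 2^2 * 2^0.80
2^2 = 4, 2^0.80 ~ 1.7411011
PP ~ 4 * 1.7411011 = 6.9644044
Rounded to 2 decimals: 6.96

6.96


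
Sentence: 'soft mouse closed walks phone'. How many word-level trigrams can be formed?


Word trigrams from [5] words:
  Trigram 1: (soft mouse closed)
  Trigram 2: (mouse closed walks)
  Trigram 3: (closed walks phone)
Total word trigrams: 5 - 2 = 3

3


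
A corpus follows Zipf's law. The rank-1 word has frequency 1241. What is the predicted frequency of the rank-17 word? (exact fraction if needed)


Zipf's law: freq(rank) = f1 / rank
f1 = 1241, rank = 17
freq = 1241 / 17
= 73

73


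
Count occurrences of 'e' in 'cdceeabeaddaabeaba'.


Scanning 'cdceeabeaddaabeaba' for 'e':
  Position 3: 'e' -> MATCH (count: 1)
  Position 4: 'e' -> MATCH (count: 2)
  Position 7: 'e' -> MATCH (count: 3)
  Position 14: 'e' -> MATCH (count: 4)
Total occurrences of 'e': 4

4


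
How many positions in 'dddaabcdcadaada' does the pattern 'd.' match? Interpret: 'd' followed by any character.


Pattern: d. means 'd' followed by any character.
Scanning 'dddaabcdcadaada' position-by-position:
  Pos 0: window 'dd' -> MATCH
  Pos 1: window 'dd' -> MATCH
  Pos 2: window 'da' -> MATCH
  Pos 3: window 'aa' -> no
  Pos 4: window 'ab' -> no
  Pos 5: window 'bc' -> no
  Pos 6: window 'cd' -> no
  Pos 7: window 'dc' -> MATCH
  Pos 8: window 'ca' -> no
  Pos 9: window 'ad' -> no
  Pos 10: window 'da' -> MATCH
  Pos 11: window 'aa' -> no
  Pos 12: window 'ad' -> no
  Pos 13: window 'da' -> MATCH
  Pos 14: window 'a' -> no
Total matches: 6

6


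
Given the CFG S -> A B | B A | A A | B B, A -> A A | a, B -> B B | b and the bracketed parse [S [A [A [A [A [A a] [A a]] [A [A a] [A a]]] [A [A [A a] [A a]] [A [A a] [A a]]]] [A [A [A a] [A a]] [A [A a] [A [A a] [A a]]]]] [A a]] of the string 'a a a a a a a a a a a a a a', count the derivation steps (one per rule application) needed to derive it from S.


Every bracketed nonterminal node [X ...] in the tree is produced by exactly one rule application.
Reading the tree off as a leftmost derivation:
  Step 1: S  =>  A A   (applied S -> A A)
  Step 2: A A  =>  A A A   (applied A -> A A)
  Step 3: A A A  =>  A A A A   (applied A -> A A)
  Step 4: A A A A  =>  A A A A A   (applied A -> A A)
  Step 5: A A A A A  =>  A A A A A A   (applied A -> A A)
  Step 6: A A A A A A  =>  a A A A A A   (applied A -> a)
  Step 7: a A A A A A  =>  a a A A A A   (applied A -> a)
  Step 8: a a A A A A  =>  a a A A A A A   (applied A -> A A)
  Step 9: a a A A A A A  =>  a a a A A A A   (applied A -> a)
  Step 10: a a a A A A A  =>  a a a a A A A   (applied A -> a)
  Step 11: a a a a A A A  =>  a a a a A A A A   (applied A -> A A)
  Step 12: a a a a A A A A  =>  a a a a A A A A A   (applied A -> A A)
  Step 13: a a a a A A A A A  =>  a a a a a A A A A   (applied A -> a)
  Step 14: a a a a a A A A A  =>  a a a a a a A A A   (applied A -> a)
  Step 15: a a a a a a A A A  =>  a a a a a a A A A A   (applied A -> A A)
  Step 16: a a a a a a A A A A  =>  a a a a a a a A A A   (applied A -> a)
  Step 17: a a a a a a a A A A  =>  a a a a a a a a A A   (applied A -> a)
  Step 18: a a a a a a a a A A  =>  a a a a a a a a A A A   (applied A -> A A)
  Step 19: a a a a a a a a A A A  =>  a a a a a a a a A A A A   (applied A -> A A)
  Step 20: a a a a a a a a A A A A  =>  a a a a a a a a a A A A   (applied A -> a)
  Step 21: a a a a a a a a a A A A  =>  a a a a a a a a a a A A   (applied A -> a)
  Step 22: a a a a a a a a a a A A  =>  a a a a a a a a a a A A A   (applied A -> A A)
  Step 23: a a a a a a a a a a A A A  =>  a a a a a a a a a a a A A   (applied A -> a)
  Step 24: a a a a a a a a a a a A A  =>  a a a a a a a a a a a A A A   (applied A -> A A)
  Step 25: a a a a a a a a a a a A A A  =>  a a a a a a a a a a a a A A   (applied A -> a)
  Step 26: a a a a a a a a a a a a A A  =>  a a a a a a a a a a a a a A   (applied A -> a)
  Step 27: a a a a a a a a a a a a a A  =>  a a a a a a a a a a a a a a   (applied A -> a)
Final yield: a a a a a a a a a a a a a a
Total rewrite steps: 27

27


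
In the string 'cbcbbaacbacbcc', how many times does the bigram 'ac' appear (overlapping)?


Scanning 'cbcbbaacbacbcc' for bigram 'ac':
  Position 0: 'cb' -> no
  Position 1: 'bc' -> no
  Position 2: 'cb' -> no
  Position 3: 'bb' -> no
  Position 4: 'ba' -> no
  Position 5: 'aa' -> no
  Position 6: 'ac' -> MATCH
  Position 7: 'cb' -> no
  Position 8: 'ba' -> no
  Position 9: 'ac' -> MATCH
  Position 10: 'cb' -> no
  Position 11: 'bc' -> no
  Position 12: 'cc' -> no
Total matches: 2

2


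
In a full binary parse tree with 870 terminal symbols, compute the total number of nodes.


Leaf nodes (terminals): 870
Internal nodes = n - 1 = 870 - 1 = 869
Total = leaves + internal = 870 + 869 = 1739

1739


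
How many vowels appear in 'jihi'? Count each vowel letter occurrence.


Scanning each character of 'jihi':
  Position 1: 'j' -> consonant (running count: 0)
  Position 2: 'i' -> vowel (running count: 1)
  Position 3: 'h' -> consonant (running count: 1)
  Position 4: 'i' -> vowel (running count: 2)
Total vowels: 2

2


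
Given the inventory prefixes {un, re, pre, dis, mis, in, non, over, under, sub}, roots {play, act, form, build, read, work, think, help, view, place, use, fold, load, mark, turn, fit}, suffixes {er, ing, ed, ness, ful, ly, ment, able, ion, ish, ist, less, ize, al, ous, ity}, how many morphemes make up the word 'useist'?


Segmenting 'useist' against the inventory:
  'use' -> root (morpheme 1)
  'ist' -> suffix (morpheme 2)
Total morphemes: 2

2


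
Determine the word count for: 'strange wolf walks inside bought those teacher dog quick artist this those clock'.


Counting words by splitting on spaces:
  Word 1: 'strange'
  Word 2: 'wolf'
  Word 3: 'walks'
  Word 4: 'inside'
  Word 5: 'bought'
  Word 6: 'those'
  Word 7: 'teacher'
  Word 8: 'dog'
  Word 9: 'quick'
  Word 10: 'artist'
  Word 11: 'this'
  Word 12: 'those'
  Word 13: 'clock'
Total words: 13

13


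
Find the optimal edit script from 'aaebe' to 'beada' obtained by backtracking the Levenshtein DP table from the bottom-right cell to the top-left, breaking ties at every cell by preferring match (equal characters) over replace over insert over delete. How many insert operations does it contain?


Edit distance = 5. Backtracking from cell (5, 5) with preference match > replace > insert > delete,
then listing the resulting alignment 'aaebe' -> 'beada' left to right:
  Step 1: replace a->b
  Step 2: replace a->e
  Step 3: replace e->a
  Step 4: replace b->d
  Step 5: replace e->a
Total insertions: 0

0
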